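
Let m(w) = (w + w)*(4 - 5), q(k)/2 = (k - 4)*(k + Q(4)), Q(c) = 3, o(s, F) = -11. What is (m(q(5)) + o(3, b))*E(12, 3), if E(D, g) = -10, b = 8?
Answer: 430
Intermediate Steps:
q(k) = 2*(-4 + k)*(3 + k) (q(k) = 2*((k - 4)*(k + 3)) = 2*((-4 + k)*(3 + k)) = 2*(-4 + k)*(3 + k))
m(w) = -2*w (m(w) = (2*w)*(-1) = -2*w)
(m(q(5)) + o(3, b))*E(12, 3) = (-2*(-24 - 2*5 + 2*5²) - 11)*(-10) = (-2*(-24 - 10 + 2*25) - 11)*(-10) = (-2*(-24 - 10 + 50) - 11)*(-10) = (-2*16 - 11)*(-10) = (-32 - 11)*(-10) = -43*(-10) = 430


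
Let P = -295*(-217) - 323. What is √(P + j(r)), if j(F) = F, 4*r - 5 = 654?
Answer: √255427/2 ≈ 252.70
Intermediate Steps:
r = 659/4 (r = 5/4 + (¼)*654 = 5/4 + 327/2 = 659/4 ≈ 164.75)
P = 63692 (P = 64015 - 323 = 63692)
√(P + j(r)) = √(63692 + 659/4) = √(255427/4) = √255427/2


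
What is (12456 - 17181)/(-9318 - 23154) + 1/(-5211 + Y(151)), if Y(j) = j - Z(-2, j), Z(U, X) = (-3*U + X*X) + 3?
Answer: 7314071/50277480 ≈ 0.14547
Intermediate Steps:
Z(U, X) = 3 + X² - 3*U (Z(U, X) = (-3*U + X²) + 3 = (X² - 3*U) + 3 = 3 + X² - 3*U)
Y(j) = -9 + j - j² (Y(j) = j - (3 + j² - 3*(-2)) = j - (3 + j² + 6) = j - (9 + j²) = j + (-9 - j²) = -9 + j - j²)
(12456 - 17181)/(-9318 - 23154) + 1/(-5211 + Y(151)) = (12456 - 17181)/(-9318 - 23154) + 1/(-5211 + (-9 + 151 - 1*151²)) = -4725/(-32472) + 1/(-5211 + (-9 + 151 - 1*22801)) = -4725*(-1/32472) + 1/(-5211 + (-9 + 151 - 22801)) = 525/3608 + 1/(-5211 - 22659) = 525/3608 + 1/(-27870) = 525/3608 - 1/27870 = 7314071/50277480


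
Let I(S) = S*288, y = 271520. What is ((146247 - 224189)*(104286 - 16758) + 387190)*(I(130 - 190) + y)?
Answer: -1734354140088640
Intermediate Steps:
I(S) = 288*S
((146247 - 224189)*(104286 - 16758) + 387190)*(I(130 - 190) + y) = ((146247 - 224189)*(104286 - 16758) + 387190)*(288*(130 - 190) + 271520) = (-77942*87528 + 387190)*(288*(-60) + 271520) = (-6822107376 + 387190)*(-17280 + 271520) = -6821720186*254240 = -1734354140088640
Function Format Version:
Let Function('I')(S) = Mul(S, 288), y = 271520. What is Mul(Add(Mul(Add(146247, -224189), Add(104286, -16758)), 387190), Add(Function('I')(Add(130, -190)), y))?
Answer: -1734354140088640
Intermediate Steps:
Function('I')(S) = Mul(288, S)
Mul(Add(Mul(Add(146247, -224189), Add(104286, -16758)), 387190), Add(Function('I')(Add(130, -190)), y)) = Mul(Add(Mul(Add(146247, -224189), Add(104286, -16758)), 387190), Add(Mul(288, Add(130, -190)), 271520)) = Mul(Add(Mul(-77942, 87528), 387190), Add(Mul(288, -60), 271520)) = Mul(Add(-6822107376, 387190), Add(-17280, 271520)) = Mul(-6821720186, 254240) = -1734354140088640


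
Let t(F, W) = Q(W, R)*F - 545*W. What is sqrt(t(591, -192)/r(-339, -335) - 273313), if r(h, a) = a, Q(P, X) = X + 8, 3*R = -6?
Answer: I*sqrt(30708793735)/335 ≈ 523.1*I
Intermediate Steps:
R = -2 (R = (1/3)*(-6) = -2)
Q(P, X) = 8 + X
t(F, W) = -545*W + 6*F (t(F, W) = (8 - 2)*F - 545*W = 6*F - 545*W = -545*W + 6*F)
sqrt(t(591, -192)/r(-339, -335) - 273313) = sqrt((-545*(-192) + 6*591)/(-335) - 273313) = sqrt((104640 + 3546)*(-1/335) - 273313) = sqrt(108186*(-1/335) - 273313) = sqrt(-108186/335 - 273313) = sqrt(-91668041/335) = I*sqrt(30708793735)/335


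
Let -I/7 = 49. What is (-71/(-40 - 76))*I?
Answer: -24353/116 ≈ -209.94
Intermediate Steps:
I = -343 (I = -7*49 = -343)
(-71/(-40 - 76))*I = -71/(-40 - 76)*(-343) = -71/(-116)*(-343) = -71*(-1/116)*(-343) = (71/116)*(-343) = -24353/116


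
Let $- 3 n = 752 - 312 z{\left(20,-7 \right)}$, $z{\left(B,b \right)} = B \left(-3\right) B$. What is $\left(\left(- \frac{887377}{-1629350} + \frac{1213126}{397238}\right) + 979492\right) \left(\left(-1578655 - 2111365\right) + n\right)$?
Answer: $- \frac{1813975890596321498455078}{485429801475} \approx -3.7368 \cdot 10^{12}$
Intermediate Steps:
$z{\left(B,b \right)} = - 3 B^{2}$ ($z{\left(B,b \right)} = - 3 B B = - 3 B^{2}$)
$n = - \frac{375152}{3}$ ($n = - \frac{752 - 312 \left(- 3 \cdot 20^{2}\right)}{3} = - \frac{752 - 312 \left(\left(-3\right) 400\right)}{3} = - \frac{752 - -374400}{3} = - \frac{752 + 374400}{3} = \left(- \frac{1}{3}\right) 375152 = - \frac{375152}{3} \approx -1.2505 \cdot 10^{5}$)
$\left(\left(- \frac{887377}{-1629350} + \frac{1213126}{397238}\right) + 979492\right) \left(\left(-1578655 - 2111365\right) + n\right) = \left(\left(- \frac{887377}{-1629350} + \frac{1213126}{397238}\right) + 979492\right) \left(\left(-1578655 - 2111365\right) - \frac{375152}{3}\right) = \left(\left(\left(-887377\right) \left(- \frac{1}{1629350}\right) + 1213126 \cdot \frac{1}{397238}\right) + 979492\right) \left(-3690020 - \frac{375152}{3}\right) = \left(\left(\frac{887377}{1629350} + \frac{606563}{198619}\right) + 979492\right) \left(- \frac{11445212}{3}\right) = \left(\frac{1164553356413}{323619867650} + 979492\right) \left(- \frac{11445212}{3}\right) = \frac{316984235957590213}{323619867650} \left(- \frac{11445212}{3}\right) = - \frac{1813975890596321498455078}{485429801475}$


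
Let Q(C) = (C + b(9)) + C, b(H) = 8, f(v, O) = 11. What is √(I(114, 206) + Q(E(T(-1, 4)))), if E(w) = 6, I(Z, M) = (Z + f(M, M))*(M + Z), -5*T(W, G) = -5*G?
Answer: 2*√10005 ≈ 200.05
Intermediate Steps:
T(W, G) = G (T(W, G) = -(-1)*G = G)
I(Z, M) = (11 + Z)*(M + Z) (I(Z, M) = (Z + 11)*(M + Z) = (11 + Z)*(M + Z))
Q(C) = 8 + 2*C (Q(C) = (C + 8) + C = (8 + C) + C = 8 + 2*C)
√(I(114, 206) + Q(E(T(-1, 4)))) = √((114² + 11*206 + 11*114 + 206*114) + (8 + 2*6)) = √((12996 + 2266 + 1254 + 23484) + (8 + 12)) = √(40000 + 20) = √40020 = 2*√10005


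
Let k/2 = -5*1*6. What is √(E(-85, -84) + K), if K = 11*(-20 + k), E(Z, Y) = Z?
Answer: I*√965 ≈ 31.064*I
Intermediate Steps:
k = -60 (k = 2*(-5*1*6) = 2*(-5*6) = 2*(-30) = -60)
K = -880 (K = 11*(-20 - 60) = 11*(-80) = -880)
√(E(-85, -84) + K) = √(-85 - 880) = √(-965) = I*√965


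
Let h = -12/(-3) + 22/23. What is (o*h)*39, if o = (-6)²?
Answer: 160056/23 ≈ 6959.0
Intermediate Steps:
h = 114/23 (h = -12*(-⅓) + 22*(1/23) = 4 + 22/23 = 114/23 ≈ 4.9565)
o = 36
(o*h)*39 = (36*(114/23))*39 = (4104/23)*39 = 160056/23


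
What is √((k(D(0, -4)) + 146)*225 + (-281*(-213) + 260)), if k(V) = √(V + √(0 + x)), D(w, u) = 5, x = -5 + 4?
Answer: √(92963 + 225*√(5 + I)) ≈ 305.73 + 0.0819*I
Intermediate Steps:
x = -1
k(V) = √(I + V) (k(V) = √(V + √(0 - 1)) = √(V + √(-1)) = √(V + I) = √(I + V))
√((k(D(0, -4)) + 146)*225 + (-281*(-213) + 260)) = √((√(I + 5) + 146)*225 + (-281*(-213) + 260)) = √((√(5 + I) + 146)*225 + (59853 + 260)) = √((146 + √(5 + I))*225 + 60113) = √((32850 + 225*√(5 + I)) + 60113) = √(92963 + 225*√(5 + I))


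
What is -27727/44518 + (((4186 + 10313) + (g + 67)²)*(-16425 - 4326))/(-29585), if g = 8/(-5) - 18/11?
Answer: 51876370954918057/3984121715750 ≈ 13021.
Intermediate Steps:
g = -178/55 (g = 8*(-⅕) - 18*1/11 = -8/5 - 18/11 = -178/55 ≈ -3.2364)
-27727/44518 + (((4186 + 10313) + (g + 67)²)*(-16425 - 4326))/(-29585) = -27727/44518 + (((4186 + 10313) + (-178/55 + 67)²)*(-16425 - 4326))/(-29585) = -27727*1/44518 + ((14499 + (3507/55)²)*(-20751))*(-1/29585) = -27727/44518 + ((14499 + 12299049/3025)*(-20751))*(-1/29585) = -27727/44518 + ((56158524/3025)*(-20751))*(-1/29585) = -27727/44518 - 1165345531524/3025*(-1/29585) = -27727/44518 + 1165345531524/89494625 = 51876370954918057/3984121715750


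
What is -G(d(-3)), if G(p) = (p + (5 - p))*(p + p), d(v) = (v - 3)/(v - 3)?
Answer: -10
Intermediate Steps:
d(v) = 1 (d(v) = (-3 + v)/(-3 + v) = 1)
G(p) = 10*p (G(p) = 5*(2*p) = 10*p)
-G(d(-3)) = -10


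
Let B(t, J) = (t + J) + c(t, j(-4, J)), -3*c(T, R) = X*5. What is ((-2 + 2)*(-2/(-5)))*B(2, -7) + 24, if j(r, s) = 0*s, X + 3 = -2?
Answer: 24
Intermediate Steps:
X = -5 (X = -3 - 2 = -5)
j(r, s) = 0
c(T, R) = 25/3 (c(T, R) = -(-5)*5/3 = -1/3*(-25) = 25/3)
B(t, J) = 25/3 + J + t (B(t, J) = (t + J) + 25/3 = (J + t) + 25/3 = 25/3 + J + t)
((-2 + 2)*(-2/(-5)))*B(2, -7) + 24 = ((-2 + 2)*(-2/(-5)))*(25/3 - 7 + 2) + 24 = (0*(-2*(-1/5)))*(10/3) + 24 = (0*(2/5))*(10/3) + 24 = 0*(10/3) + 24 = 0 + 24 = 24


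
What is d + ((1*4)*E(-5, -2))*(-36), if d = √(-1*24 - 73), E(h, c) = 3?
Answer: -432 + I*√97 ≈ -432.0 + 9.8489*I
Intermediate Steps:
d = I*√97 (d = √(-24 - 73) = √(-97) = I*√97 ≈ 9.8489*I)
d + ((1*4)*E(-5, -2))*(-36) = I*√97 + ((1*4)*3)*(-36) = I*√97 + (4*3)*(-36) = I*√97 + 12*(-36) = I*√97 - 432 = -432 + I*√97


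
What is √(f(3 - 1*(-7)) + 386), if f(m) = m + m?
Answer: √406 ≈ 20.149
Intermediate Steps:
f(m) = 2*m
√(f(3 - 1*(-7)) + 386) = √(2*(3 - 1*(-7)) + 386) = √(2*(3 + 7) + 386) = √(2*10 + 386) = √(20 + 386) = √406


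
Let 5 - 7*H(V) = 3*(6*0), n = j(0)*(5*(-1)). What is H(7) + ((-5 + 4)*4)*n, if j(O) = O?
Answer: 5/7 ≈ 0.71429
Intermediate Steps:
n = 0 (n = 0*(5*(-1)) = 0*(-5) = 0)
H(V) = 5/7 (H(V) = 5/7 - 3*6*0/7 = 5/7 - 3*0/7 = 5/7 - ⅐*0 = 5/7 + 0 = 5/7)
H(7) + ((-5 + 4)*4)*n = 5/7 + ((-5 + 4)*4)*0 = 5/7 - 1*4*0 = 5/7 - 4*0 = 5/7 + 0 = 5/7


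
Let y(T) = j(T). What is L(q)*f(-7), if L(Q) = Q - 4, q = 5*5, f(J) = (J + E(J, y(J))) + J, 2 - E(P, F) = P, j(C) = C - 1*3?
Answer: -105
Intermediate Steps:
j(C) = -3 + C (j(C) = C - 3 = -3 + C)
y(T) = -3 + T
E(P, F) = 2 - P
f(J) = 2 + J (f(J) = (J + (2 - J)) + J = 2 + J)
q = 25
L(Q) = -4 + Q
L(q)*f(-7) = (-4 + 25)*(2 - 7) = 21*(-5) = -105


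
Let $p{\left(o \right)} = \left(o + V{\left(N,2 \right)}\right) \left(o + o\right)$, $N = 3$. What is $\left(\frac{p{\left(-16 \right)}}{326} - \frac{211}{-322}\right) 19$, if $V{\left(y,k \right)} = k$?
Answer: $\frac{2023899}{52486} \approx 38.561$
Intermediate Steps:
$p{\left(o \right)} = 2 o \left(2 + o\right)$ ($p{\left(o \right)} = \left(o + 2\right) \left(o + o\right) = \left(2 + o\right) 2 o = 2 o \left(2 + o\right)$)
$\left(\frac{p{\left(-16 \right)}}{326} - \frac{211}{-322}\right) 19 = \left(\frac{2 \left(-16\right) \left(2 - 16\right)}{326} - \frac{211}{-322}\right) 19 = \left(2 \left(-16\right) \left(-14\right) \frac{1}{326} - - \frac{211}{322}\right) 19 = \left(448 \cdot \frac{1}{326} + \frac{211}{322}\right) 19 = \left(\frac{224}{163} + \frac{211}{322}\right) 19 = \frac{106521}{52486} \cdot 19 = \frac{2023899}{52486}$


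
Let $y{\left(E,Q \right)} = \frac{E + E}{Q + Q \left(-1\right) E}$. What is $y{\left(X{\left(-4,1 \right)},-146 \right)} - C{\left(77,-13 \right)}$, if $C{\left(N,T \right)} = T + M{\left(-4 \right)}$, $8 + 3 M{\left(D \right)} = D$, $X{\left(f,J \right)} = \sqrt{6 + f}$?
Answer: $\frac{1243}{73} + \frac{\sqrt{2}}{73} \approx 17.047$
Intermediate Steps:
$M{\left(D \right)} = - \frac{8}{3} + \frac{D}{3}$
$C{\left(N,T \right)} = -4 + T$ ($C{\left(N,T \right)} = T + \left(- \frac{8}{3} + \frac{1}{3} \left(-4\right)\right) = T - 4 = -4 + T$)
$y{\left(E,Q \right)} = \frac{2 E}{Q - E Q}$ ($y{\left(E,Q \right)} = \frac{2 E}{Q + - Q E} = \frac{2 E}{Q - E Q}$)
$y{\left(X{\left(-4,1 \right)},-146 \right)} - C{\left(77,-13 \right)} = - \frac{2 \sqrt{6 - 4}}{\left(-146\right) \left(-1 + \sqrt{6 - 4}\right)} - \left(-4 - 13\right) = \left(-2\right) \sqrt{2} \left(- \frac{1}{146}\right) \frac{1}{-1 + \sqrt{2}} - -17 = \frac{\sqrt{2}}{73 \left(-1 + \sqrt{2}\right)} + 17 = 17 + \frac{\sqrt{2}}{73 \left(-1 + \sqrt{2}\right)}$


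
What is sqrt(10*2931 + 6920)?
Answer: sqrt(36230) ≈ 190.34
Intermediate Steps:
sqrt(10*2931 + 6920) = sqrt(29310 + 6920) = sqrt(36230)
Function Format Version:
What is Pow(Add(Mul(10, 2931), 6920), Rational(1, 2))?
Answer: Pow(36230, Rational(1, 2)) ≈ 190.34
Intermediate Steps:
Pow(Add(Mul(10, 2931), 6920), Rational(1, 2)) = Pow(Add(29310, 6920), Rational(1, 2)) = Pow(36230, Rational(1, 2))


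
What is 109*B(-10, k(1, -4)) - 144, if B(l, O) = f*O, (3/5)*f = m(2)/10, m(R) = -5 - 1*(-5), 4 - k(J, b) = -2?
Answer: -144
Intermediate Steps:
k(J, b) = 6 (k(J, b) = 4 - 1*(-2) = 4 + 2 = 6)
m(R) = 0 (m(R) = -5 + 5 = 0)
f = 0 (f = 5*(0/10)/3 = 5*(0*(1/10))/3 = (5/3)*0 = 0)
B(l, O) = 0 (B(l, O) = 0*O = 0)
109*B(-10, k(1, -4)) - 144 = 109*0 - 144 = 0 - 144 = -144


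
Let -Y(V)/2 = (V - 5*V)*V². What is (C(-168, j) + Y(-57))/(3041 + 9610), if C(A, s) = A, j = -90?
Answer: -493904/4217 ≈ -117.12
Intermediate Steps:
Y(V) = 8*V³ (Y(V) = -2*(V - 5*V)*V² = -2*(-4*V)*V² = -(-8)*V³ = 8*V³)
(C(-168, j) + Y(-57))/(3041 + 9610) = (-168 + 8*(-57)³)/(3041 + 9610) = (-168 + 8*(-185193))/12651 = (-168 - 1481544)*(1/12651) = -1481712*1/12651 = -493904/4217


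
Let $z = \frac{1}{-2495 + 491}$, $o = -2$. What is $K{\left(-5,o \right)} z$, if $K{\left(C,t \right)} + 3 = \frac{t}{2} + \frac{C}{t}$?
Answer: $\frac{1}{1336} \approx 0.0007485$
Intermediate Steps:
$K{\left(C,t \right)} = -3 + \frac{t}{2} + \frac{C}{t}$ ($K{\left(C,t \right)} = -3 + \left(\frac{t}{2} + \frac{C}{t}\right) = -3 + \frac{t}{2} + \frac{C}{t}$)
$z = - \frac{1}{2004}$ ($z = \frac{1}{-2004} = - \frac{1}{2004} \approx -0.000499$)
$K{\left(-5,o \right)} z = \left(-3 + \frac{1}{2} \left(-2\right) - \frac{5}{-2}\right) \left(- \frac{1}{2004}\right) = \left(-3 - 1 - - \frac{5}{2}\right) \left(- \frac{1}{2004}\right) = \left(-3 - 1 + \frac{5}{2}\right) \left(- \frac{1}{2004}\right) = \left(- \frac{3}{2}\right) \left(- \frac{1}{2004}\right) = \frac{1}{1336}$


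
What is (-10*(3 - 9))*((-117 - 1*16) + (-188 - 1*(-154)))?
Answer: -10020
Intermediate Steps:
(-10*(3 - 9))*((-117 - 1*16) + (-188 - 1*(-154))) = (-10*(-6))*((-117 - 16) + (-188 + 154)) = 60*(-133 - 34) = 60*(-167) = -10020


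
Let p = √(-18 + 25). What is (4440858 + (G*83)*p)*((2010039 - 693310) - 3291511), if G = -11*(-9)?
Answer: -8769726442956 - 16226783694*√7 ≈ -8.8127e+12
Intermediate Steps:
G = 99
p = √7 ≈ 2.6458
(4440858 + (G*83)*p)*((2010039 - 693310) - 3291511) = (4440858 + (99*83)*√7)*((2010039 - 693310) - 3291511) = (4440858 + 8217*√7)*(1316729 - 3291511) = (4440858 + 8217*√7)*(-1974782) = -8769726442956 - 16226783694*√7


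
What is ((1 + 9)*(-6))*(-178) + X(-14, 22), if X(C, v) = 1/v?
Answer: 234961/22 ≈ 10680.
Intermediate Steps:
((1 + 9)*(-6))*(-178) + X(-14, 22) = ((1 + 9)*(-6))*(-178) + 1/22 = (10*(-6))*(-178) + 1/22 = -60*(-178) + 1/22 = 10680 + 1/22 = 234961/22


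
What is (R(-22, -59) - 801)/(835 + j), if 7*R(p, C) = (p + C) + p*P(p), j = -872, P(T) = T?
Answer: 5204/259 ≈ 20.093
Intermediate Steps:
R(p, C) = C/7 + p/7 + p²/7 (R(p, C) = ((p + C) + p*p)/7 = ((C + p) + p²)/7 = (C + p + p²)/7 = C/7 + p/7 + p²/7)
(R(-22, -59) - 801)/(835 + j) = (((⅐)*(-59) + (⅐)*(-22) + (⅐)*(-22)²) - 801)/(835 - 872) = ((-59/7 - 22/7 + (⅐)*484) - 801)/(-37) = ((-59/7 - 22/7 + 484/7) - 801)*(-1/37) = (403/7 - 801)*(-1/37) = -5204/7*(-1/37) = 5204/259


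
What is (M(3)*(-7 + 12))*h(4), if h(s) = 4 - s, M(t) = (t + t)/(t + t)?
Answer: 0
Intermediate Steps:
M(t) = 1 (M(t) = (2*t)/((2*t)) = (2*t)*(1/(2*t)) = 1)
(M(3)*(-7 + 12))*h(4) = (1*(-7 + 12))*(4 - 1*4) = (1*5)*(4 - 4) = 5*0 = 0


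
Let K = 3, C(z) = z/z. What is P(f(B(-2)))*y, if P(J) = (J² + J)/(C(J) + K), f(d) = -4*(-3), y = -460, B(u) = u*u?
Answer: -17940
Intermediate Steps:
B(u) = u²
C(z) = 1
f(d) = 12
P(J) = J/4 + J²/4 (P(J) = (J² + J)/(1 + 3) = (J + J²)/4 = (J + J²)*(¼) = J/4 + J²/4)
P(f(B(-2)))*y = ((¼)*12*(1 + 12))*(-460) = ((¼)*12*13)*(-460) = 39*(-460) = -17940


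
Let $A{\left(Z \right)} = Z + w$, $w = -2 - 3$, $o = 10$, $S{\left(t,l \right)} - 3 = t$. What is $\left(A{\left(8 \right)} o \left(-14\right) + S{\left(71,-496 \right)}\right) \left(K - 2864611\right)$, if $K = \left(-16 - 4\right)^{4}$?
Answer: $935795406$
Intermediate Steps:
$S{\left(t,l \right)} = 3 + t$
$w = -5$ ($w = -2 - 3 = -5$)
$K = 160000$ ($K = \left(-20\right)^{4} = 160000$)
$A{\left(Z \right)} = -5 + Z$ ($A{\left(Z \right)} = Z - 5 = -5 + Z$)
$\left(A{\left(8 \right)} o \left(-14\right) + S{\left(71,-496 \right)}\right) \left(K - 2864611\right) = \left(\left(-5 + 8\right) 10 \left(-14\right) + \left(3 + 71\right)\right) \left(160000 - 2864611\right) = \left(3 \cdot 10 \left(-14\right) + 74\right) \left(-2704611\right) = \left(30 \left(-14\right) + 74\right) \left(-2704611\right) = \left(-420 + 74\right) \left(-2704611\right) = \left(-346\right) \left(-2704611\right) = 935795406$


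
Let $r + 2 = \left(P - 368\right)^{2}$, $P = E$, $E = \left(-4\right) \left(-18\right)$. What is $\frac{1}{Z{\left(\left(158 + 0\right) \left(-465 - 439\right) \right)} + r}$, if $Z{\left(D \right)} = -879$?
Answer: $\frac{1}{86735} \approx 1.1529 \cdot 10^{-5}$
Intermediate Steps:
$E = 72$
$P = 72$
$r = 87614$ ($r = -2 + \left(72 - 368\right)^{2} = -2 + \left(-296\right)^{2} = -2 + 87616 = 87614$)
$\frac{1}{Z{\left(\left(158 + 0\right) \left(-465 - 439\right) \right)} + r} = \frac{1}{-879 + 87614} = \frac{1}{86735}$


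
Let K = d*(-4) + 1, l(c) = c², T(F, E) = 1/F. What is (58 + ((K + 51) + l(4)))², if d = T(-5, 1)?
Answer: 401956/25 ≈ 16078.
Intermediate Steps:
d = -⅕ (d = 1/(-5) = -⅕ ≈ -0.20000)
K = 9/5 (K = -⅕*(-4) + 1 = ⅘ + 1 = 9/5 ≈ 1.8000)
(58 + ((K + 51) + l(4)))² = (58 + ((9/5 + 51) + 4²))² = (58 + (264/5 + 16))² = (58 + 344/5)² = (634/5)² = 401956/25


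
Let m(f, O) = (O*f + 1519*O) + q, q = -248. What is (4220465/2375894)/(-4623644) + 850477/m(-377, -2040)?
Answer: -583921540490573537/1599683136699135188 ≈ -0.36502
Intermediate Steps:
m(f, O) = -248 + 1519*O + O*f (m(f, O) = (O*f + 1519*O) - 248 = (1519*O + O*f) - 248 = -248 + 1519*O + O*f)
(4220465/2375894)/(-4623644) + 850477/m(-377, -2040) = (4220465/2375894)/(-4623644) + 850477/(-248 + 1519*(-2040) - 2040*(-377)) = (4220465*(1/2375894))*(-1/4623644) + 850477/(-248 - 3098760 + 769080) = (4220465/2375894)*(-1/4623644) + 850477/(-2329928) = -4220465/10985288037736 + 850477*(-1/2329928) = -4220465/10985288037736 - 850477/2329928 = -583921540490573537/1599683136699135188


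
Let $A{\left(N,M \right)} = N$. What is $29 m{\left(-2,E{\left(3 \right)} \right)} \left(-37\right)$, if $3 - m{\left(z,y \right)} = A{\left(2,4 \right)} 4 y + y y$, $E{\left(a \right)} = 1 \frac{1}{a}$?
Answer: $- \frac{2146}{9} \approx -238.44$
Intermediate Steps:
$E{\left(a \right)} = \frac{1}{a}$
$m{\left(z,y \right)} = 3 - y^{2} - 8 y$ ($m{\left(z,y \right)} = 3 - \left(2 \cdot 4 y + y y\right) = 3 - \left(8 y + y^{2}\right) = 3 - \left(y^{2} + 8 y\right) = 3 - y^{2} - 8 y$)
$29 m{\left(-2,E{\left(3 \right)} \right)} \left(-37\right) = 29 \left(3 - \left(\frac{1}{3}\right)^{2} - \frac{8}{3}\right) \left(-37\right) = 29 \left(3 - \frac{1}{9} - \frac{8}{3}\right) \left(-37\right) = 29 \cdot \frac{2}{9} \left(-37\right) = \frac{58}{9} \left(-37\right) = - \frac{2146}{9}$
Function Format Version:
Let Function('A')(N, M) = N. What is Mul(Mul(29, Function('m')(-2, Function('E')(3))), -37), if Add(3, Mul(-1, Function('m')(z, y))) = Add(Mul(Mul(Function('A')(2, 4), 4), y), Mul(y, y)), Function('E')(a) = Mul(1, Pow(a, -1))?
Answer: Rational(-2146, 9) ≈ -238.44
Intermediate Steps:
Function('E')(a) = Pow(a, -1)
Function('m')(z, y) = Add(3, Mul(-1, Pow(y, 2)), Mul(-8, y)) (Function('m')(z, y) = Add(3, Mul(-1, Add(Mul(Mul(2, 4), y), Mul(y, y)))) = Add(3, Mul(-1, Add(Mul(8, y), Pow(y, 2)))) = Add(3, Mul(-1, Add(Pow(y, 2), Mul(8, y)))) = Add(3, Add(Mul(-1, Pow(y, 2)), Mul(-8, y))) = Add(3, Mul(-1, Pow(y, 2)), Mul(-8, y)))
Mul(Mul(29, Function('m')(-2, Function('E')(3))), -37) = Mul(Mul(29, Add(3, Mul(-1, Pow(Pow(3, -1), 2)), Mul(-8, Pow(3, -1)))), -37) = Mul(Mul(29, Add(3, Mul(-1, Pow(Rational(1, 3), 2)), Mul(-8, Rational(1, 3)))), -37) = Mul(Mul(29, Add(3, Mul(-1, Rational(1, 9)), Rational(-8, 3))), -37) = Mul(Mul(29, Add(3, Rational(-1, 9), Rational(-8, 3))), -37) = Mul(Mul(29, Rational(2, 9)), -37) = Mul(Rational(58, 9), -37) = Rational(-2146, 9)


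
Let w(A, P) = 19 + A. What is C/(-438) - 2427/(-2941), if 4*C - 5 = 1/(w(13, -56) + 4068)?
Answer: 17373332959/21125791200 ≈ 0.82238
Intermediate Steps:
C = 20501/16400 (C = 5/4 + 1/(4*((19 + 13) + 4068)) = 5/4 + 1/(4*(32 + 4068)) = 5/4 + (¼)/4100 = 5/4 + (¼)*(1/4100) = 5/4 + 1/16400 = 20501/16400 ≈ 1.2501)
C/(-438) - 2427/(-2941) = (20501/16400)/(-438) - 2427/(-2941) = (20501/16400)*(-1/438) - 2427*(-1/2941) = -20501/7183200 + 2427/2941 = 17373332959/21125791200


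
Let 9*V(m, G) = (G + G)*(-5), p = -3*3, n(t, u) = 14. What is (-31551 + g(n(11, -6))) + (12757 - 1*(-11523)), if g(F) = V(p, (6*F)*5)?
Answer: -23213/3 ≈ -7737.7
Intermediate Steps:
p = -9
V(m, G) = -10*G/9 (V(m, G) = ((G + G)*(-5))/9 = ((2*G)*(-5))/9 = (-10*G)/9 = -10*G/9)
g(F) = -100*F/3 (g(F) = -10*6*F*5/9 = -100*F/3)
(-31551 + g(n(11, -6))) + (12757 - 1*(-11523)) = (-31551 - 100/3*14) + (12757 - 1*(-11523)) = (-31551 - 1400/3) + (12757 + 11523) = -96053/3 + 24280 = -23213/3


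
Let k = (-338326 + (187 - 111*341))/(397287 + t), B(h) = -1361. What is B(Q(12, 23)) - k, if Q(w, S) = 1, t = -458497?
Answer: -8368280/6121 ≈ -1367.1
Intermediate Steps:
k = 37599/6121 (k = (-338326 + (187 - 111*341))/(397287 - 458497) = (-338326 + (187 - 37851))/(-61210) = (-338326 - 37664)*(-1/61210) = -375990*(-1/61210) = 37599/6121 ≈ 6.1426)
B(Q(12, 23)) - k = -1361 - 1*37599/6121 = -1361 - 37599/6121 = -8368280/6121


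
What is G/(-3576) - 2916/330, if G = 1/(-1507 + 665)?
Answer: -1463342057/165604560 ≈ -8.8364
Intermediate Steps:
G = -1/842 (G = 1/(-842) = -1/842 ≈ -0.0011876)
G/(-3576) - 2916/330 = -1/842/(-3576) - 2916/330 = -1/842*(-1/3576) - 2916*1/330 = 1/3010992 - 486/55 = -1463342057/165604560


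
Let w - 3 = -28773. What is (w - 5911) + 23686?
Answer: -10995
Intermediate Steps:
w = -28770 (w = 3 - 28773 = -28770)
(w - 5911) + 23686 = (-28770 - 5911) + 23686 = -34681 + 23686 = -10995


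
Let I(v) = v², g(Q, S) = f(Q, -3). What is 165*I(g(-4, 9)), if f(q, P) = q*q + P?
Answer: 27885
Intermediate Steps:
f(q, P) = P + q² (f(q, P) = q² + P = P + q²)
g(Q, S) = -3 + Q²
165*I(g(-4, 9)) = 165*(-3 + (-4)²)² = 165*(-3 + 16)² = 165*13² = 165*169 = 27885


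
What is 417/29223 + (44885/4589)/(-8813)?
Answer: 5184332338/393953870037 ≈ 0.013160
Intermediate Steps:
417/29223 + (44885/4589)/(-8813) = 417*(1/29223) + (44885*(1/4589))*(-1/8813) = 139/9741 + (44885/4589)*(-1/8813) = 139/9741 - 44885/40442857 = 5184332338/393953870037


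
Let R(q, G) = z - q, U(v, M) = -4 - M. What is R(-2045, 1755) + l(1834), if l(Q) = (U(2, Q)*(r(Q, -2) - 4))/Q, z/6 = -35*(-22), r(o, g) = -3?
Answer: 874034/131 ≈ 6672.0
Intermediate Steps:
z = 4620 (z = 6*(-35*(-22)) = 6*770 = 4620)
R(q, G) = 4620 - q
l(Q) = (28 + 7*Q)/Q (l(Q) = ((-4 - Q)*(-3 - 4))/Q = ((-4 - Q)*(-7))/Q = (28 + 7*Q)/Q)
R(-2045, 1755) + l(1834) = (4620 - 1*(-2045)) + (7 + 28/1834) = (4620 + 2045) + (7 + 28*(1/1834)) = 6665 + (7 + 2/131) = 6665 + 919/131 = 874034/131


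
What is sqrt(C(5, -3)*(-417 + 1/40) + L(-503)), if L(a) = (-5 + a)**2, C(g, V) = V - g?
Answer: sqrt(6534995)/5 ≈ 511.27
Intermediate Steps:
sqrt(C(5, -3)*(-417 + 1/40) + L(-503)) = sqrt((-3 - 1*5)*(-417 + 1/40) + (-5 - 503)**2) = sqrt((-3 - 5)*(-417 + 1/40) + (-508)**2) = sqrt(-8*(-16679/40) + 258064) = sqrt(16679/5 + 258064) = sqrt(1306999/5) = sqrt(6534995)/5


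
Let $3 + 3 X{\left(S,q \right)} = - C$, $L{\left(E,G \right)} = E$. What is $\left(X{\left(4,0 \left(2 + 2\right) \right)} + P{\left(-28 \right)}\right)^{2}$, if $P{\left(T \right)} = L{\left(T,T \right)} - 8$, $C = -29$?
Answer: $\frac{6724}{9} \approx 747.11$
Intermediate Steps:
$X{\left(S,q \right)} = \frac{26}{3}$ ($X{\left(S,q \right)} = -1 + \frac{\left(-1\right) \left(-29\right)}{3} = -1 + \frac{1}{3} \cdot 29 = -1 + \frac{29}{3} = \frac{26}{3}$)
$P{\left(T \right)} = -8 + T$ ($P{\left(T \right)} = T - 8 = -8 + T$)
$\left(X{\left(4,0 \left(2 + 2\right) \right)} + P{\left(-28 \right)}\right)^{2} = \left(\frac{26}{3} - 36\right)^{2} = \left(- \frac{82}{3}\right)^{2} = \frac{6724}{9}$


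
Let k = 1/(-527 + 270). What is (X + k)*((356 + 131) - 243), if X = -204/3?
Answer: -4264388/257 ≈ -16593.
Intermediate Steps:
k = -1/257 (k = 1/(-257) = -1/257 ≈ -0.0038911)
X = -68 (X = -204*⅓ = -68)
(X + k)*((356 + 131) - 243) = (-68 - 1/257)*((356 + 131) - 243) = -17477*(487 - 243)/257 = -17477/257*244 = -4264388/257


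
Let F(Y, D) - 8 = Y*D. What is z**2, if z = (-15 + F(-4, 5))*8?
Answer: 46656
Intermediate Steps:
F(Y, D) = 8 + D*Y (F(Y, D) = 8 + Y*D = 8 + D*Y)
z = -216 (z = (-15 + (8 + 5*(-4)))*8 = (-15 + (8 - 20))*8 = (-15 - 12)*8 = -27*8 = -216)
z**2 = (-216)**2 = 46656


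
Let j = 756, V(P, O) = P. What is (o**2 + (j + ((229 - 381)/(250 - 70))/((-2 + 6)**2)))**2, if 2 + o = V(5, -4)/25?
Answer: 1867423372369/3240000 ≈ 5.7637e+5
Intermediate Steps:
o = -9/5 (o = -2 + 5/25 = -2 + 5*(1/25) = -2 + 1/5 = -9/5 ≈ -1.8000)
(o**2 + (j + ((229 - 381)/(250 - 70))/((-2 + 6)**2)))**2 = ((-9/5)**2 + (756 + ((229 - 381)/(250 - 70))/((-2 + 6)**2)))**2 = (81/25 + (756 + (-152/180)/(4**2)))**2 = (81/25 + (756 - 152*1/180/16))**2 = (81/25 + (756 - 38/45*1/16))**2 = (81/25 + (756 - 19/360))**2 = (81/25 + 272141/360)**2 = (1366537/1800)**2 = 1867423372369/3240000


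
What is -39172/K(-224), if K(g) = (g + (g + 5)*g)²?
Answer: -1399/85163008 ≈ -1.6427e-5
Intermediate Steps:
K(g) = (g + g*(5 + g))² (K(g) = (g + (5 + g)*g)² = (g + g*(5 + g))²)
-39172/K(-224) = -39172*1/(50176*(6 - 224)²) = -39172/(50176*(-218)²) = -39172/(50176*47524) = -39172/2384564224 = -39172*1/2384564224 = -1399/85163008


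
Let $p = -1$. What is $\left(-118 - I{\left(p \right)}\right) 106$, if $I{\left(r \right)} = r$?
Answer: $-12402$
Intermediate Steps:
$\left(-118 - I{\left(p \right)}\right) 106 = \left(-118 - -1\right) 106 = \left(-118 + 1\right) 106 = \left(-117\right) 106 = -12402$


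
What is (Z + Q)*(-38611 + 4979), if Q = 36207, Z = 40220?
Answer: -2570392864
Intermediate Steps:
(Z + Q)*(-38611 + 4979) = (40220 + 36207)*(-38611 + 4979) = 76427*(-33632) = -2570392864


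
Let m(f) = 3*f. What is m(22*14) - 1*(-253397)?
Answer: 254321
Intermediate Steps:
m(22*14) - 1*(-253397) = 3*(22*14) - 1*(-253397) = 3*308 + 253397 = 924 + 253397 = 254321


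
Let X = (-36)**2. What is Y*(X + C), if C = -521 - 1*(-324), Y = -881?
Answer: -968219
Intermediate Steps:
C = -197 (C = -521 + 324 = -197)
X = 1296
Y*(X + C) = -881*(1296 - 197) = -881*1099 = -968219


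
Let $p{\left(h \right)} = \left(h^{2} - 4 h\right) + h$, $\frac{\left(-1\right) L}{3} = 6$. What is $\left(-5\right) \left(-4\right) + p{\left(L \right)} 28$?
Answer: $10604$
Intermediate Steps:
$L = -18$ ($L = \left(-3\right) 6 = -18$)
$p{\left(h \right)} = h^{2} - 3 h$
$\left(-5\right) \left(-4\right) + p{\left(L \right)} 28 = \left(-5\right) \left(-4\right) + - 18 \left(-3 - 18\right) 28 = 20 + \left(-18\right) \left(-21\right) 28 = 20 + 378 \cdot 28 = 20 + 10584 = 10604$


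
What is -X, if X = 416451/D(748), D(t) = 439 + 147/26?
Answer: -10827726/11561 ≈ -936.57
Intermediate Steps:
D(t) = 11561/26 (D(t) = 439 + 147*(1/26) = 439 + 147/26 = 11561/26)
X = 10827726/11561 (X = 416451/(11561/26) = 416451*(26/11561) = 10827726/11561 ≈ 936.57)
-X = -1*10827726/11561 = -10827726/11561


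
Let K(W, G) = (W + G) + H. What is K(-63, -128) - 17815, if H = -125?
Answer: -18131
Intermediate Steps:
K(W, G) = -125 + G + W (K(W, G) = (W + G) - 125 = (G + W) - 125 = -125 + G + W)
K(-63, -128) - 17815 = (-125 - 128 - 63) - 17815 = -316 - 17815 = -18131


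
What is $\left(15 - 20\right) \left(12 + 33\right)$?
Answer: $-225$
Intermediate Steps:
$\left(15 - 20\right) \left(12 + 33\right) = \left(15 - 20\right) 45 = \left(-5\right) 45 = -225$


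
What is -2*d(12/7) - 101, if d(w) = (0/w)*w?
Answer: -101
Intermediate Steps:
d(w) = 0 (d(w) = 0*w = 0)
-2*d(12/7) - 101 = -2*0 - 101 = 0 - 101 = -101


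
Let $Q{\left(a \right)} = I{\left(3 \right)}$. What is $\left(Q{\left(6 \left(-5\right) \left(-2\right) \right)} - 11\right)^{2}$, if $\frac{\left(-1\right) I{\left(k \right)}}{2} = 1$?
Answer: $169$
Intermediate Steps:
$I{\left(k \right)} = -2$ ($I{\left(k \right)} = \left(-2\right) 1 = -2$)
$Q{\left(a \right)} = -2$
$\left(Q{\left(6 \left(-5\right) \left(-2\right) \right)} - 11\right)^{2} = \left(-2 - 11\right)^{2} = \left(-13\right)^{2} = 169$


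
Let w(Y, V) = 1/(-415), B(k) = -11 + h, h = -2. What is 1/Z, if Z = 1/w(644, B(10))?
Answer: -1/415 ≈ -0.0024096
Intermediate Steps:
B(k) = -13 (B(k) = -11 - 2 = -13)
w(Y, V) = -1/415
Z = -415 (Z = 1/(-1/415) = -415)
1/Z = 1/(-415) = -1/415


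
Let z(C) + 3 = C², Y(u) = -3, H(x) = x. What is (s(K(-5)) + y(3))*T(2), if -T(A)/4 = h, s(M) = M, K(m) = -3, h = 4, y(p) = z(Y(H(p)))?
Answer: -48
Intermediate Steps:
z(C) = -3 + C²
y(p) = 6 (y(p) = -3 + (-3)² = -3 + 9 = 6)
T(A) = -16 (T(A) = -4*4 = -16)
(s(K(-5)) + y(3))*T(2) = (-3 + 6)*(-16) = 3*(-16) = -48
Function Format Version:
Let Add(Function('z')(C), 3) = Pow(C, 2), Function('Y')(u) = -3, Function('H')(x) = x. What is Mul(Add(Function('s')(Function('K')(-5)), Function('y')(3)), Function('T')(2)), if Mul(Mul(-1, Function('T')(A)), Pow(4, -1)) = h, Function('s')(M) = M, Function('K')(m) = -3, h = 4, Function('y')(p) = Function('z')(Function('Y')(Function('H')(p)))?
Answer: -48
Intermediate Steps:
Function('z')(C) = Add(-3, Pow(C, 2))
Function('y')(p) = 6 (Function('y')(p) = Add(-3, Pow(-3, 2)) = Add(-3, 9) = 6)
Function('T')(A) = -16 (Function('T')(A) = Mul(-4, 4) = -16)
Mul(Add(Function('s')(Function('K')(-5)), Function('y')(3)), Function('T')(2)) = Mul(Add(-3, 6), -16) = Mul(3, -16) = -48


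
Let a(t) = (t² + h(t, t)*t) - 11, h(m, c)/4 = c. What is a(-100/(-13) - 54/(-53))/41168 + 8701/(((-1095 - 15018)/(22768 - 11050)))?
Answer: -664200206167869549/104967140181488 ≈ -6327.7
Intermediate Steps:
h(m, c) = 4*c
a(t) = -11 + 5*t² (a(t) = (t² + (4*t)*t) - 11 = (t² + 4*t²) - 11 = 5*t² - 11 = -11 + 5*t²)
a(-100/(-13) - 54/(-53))/41168 + 8701/(((-1095 - 15018)/(22768 - 11050))) = (-11 + 5*(-100/(-13) - 54/(-53))²)/41168 + 8701/(((-1095 - 15018)/(22768 - 11050))) = (-11 + 5*(-100*(-1/13) - 54*(-1/53))²)*(1/41168) + 8701/((-16113/11718)) = (-11 + 5*(100/13 + 54/53)²)*(1/41168) + 8701/((-16113*1/11718)) = (-11 + 5*(6002/689)²)*(1/41168) + 8701/(-5371/3906) = (-11 + 5*(36024004/474721))*(1/41168) + 8701*(-3906/5371) = (-11 + 180120020/474721)*(1/41168) - 33986106/5371 = (174898089/474721)*(1/41168) - 33986106/5371 = 174898089/19543314128 - 33986106/5371 = -664200206167869549/104967140181488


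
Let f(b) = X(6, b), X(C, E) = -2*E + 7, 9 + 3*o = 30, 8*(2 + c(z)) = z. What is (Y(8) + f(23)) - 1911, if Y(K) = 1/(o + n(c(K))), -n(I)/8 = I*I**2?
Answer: -29249/15 ≈ -1949.9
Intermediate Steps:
c(z) = -2 + z/8
o = 7 (o = -3 + (1/3)*30 = -3 + 10 = 7)
X(C, E) = 7 - 2*E
f(b) = 7 - 2*b
n(I) = -8*I**3 (n(I) = -8*I*I**2 = -8*I**3)
Y(K) = 1/(7 - 8*(-2 + K/8)**3)
(Y(8) + f(23)) - 1911 = (-64/(-448 + (-16 + 8)**3) + (7 - 2*23)) - 1911 = (-64/(-448 + (-8)**3) + (7 - 46)) - 1911 = (-64/(-448 - 512) - 39) - 1911 = (-64/(-960) - 39) - 1911 = (-64*(-1/960) - 39) - 1911 = (1/15 - 39) - 1911 = -584/15 - 1911 = -29249/15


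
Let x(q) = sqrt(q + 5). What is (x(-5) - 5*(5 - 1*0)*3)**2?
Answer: 5625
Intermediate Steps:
x(q) = sqrt(5 + q)
(x(-5) - 5*(5 - 1*0)*3)**2 = (sqrt(5 - 5) - 5*(5 - 1*0)*3)**2 = (sqrt(0) - 5*(5 + 0)*3)**2 = (0 - 5*5*3)**2 = (0 - 25*3)**2 = (0 - 75)**2 = (-75)**2 = 5625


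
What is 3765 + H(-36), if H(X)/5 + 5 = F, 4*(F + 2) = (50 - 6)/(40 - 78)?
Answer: 141685/38 ≈ 3728.6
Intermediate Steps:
F = -87/38 (F = -2 + ((50 - 6)/(40 - 78))/4 = -2 + (44/(-38))/4 = -2 + (44*(-1/38))/4 = -2 + (¼)*(-22/19) = -2 - 11/38 = -87/38 ≈ -2.2895)
H(X) = -1385/38 (H(X) = -25 + 5*(-87/38) = -25 - 435/38 = -1385/38)
3765 + H(-36) = 3765 - 1385/38 = 141685/38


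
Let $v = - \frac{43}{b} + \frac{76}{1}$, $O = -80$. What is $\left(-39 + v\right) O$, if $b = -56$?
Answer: $- \frac{21150}{7} \approx -3021.4$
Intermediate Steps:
$v = \frac{4299}{56}$ ($v = - \frac{43}{-56} + \frac{76}{1} = \left(-43\right) \left(- \frac{1}{56}\right) + 76 \cdot 1 = \frac{43}{56} + 76 = \frac{4299}{56} \approx 76.768$)
$\left(-39 + v\right) O = \left(-39 + \frac{4299}{56}\right) \left(-80\right) = \frac{2115}{56} \left(-80\right) = - \frac{21150}{7}$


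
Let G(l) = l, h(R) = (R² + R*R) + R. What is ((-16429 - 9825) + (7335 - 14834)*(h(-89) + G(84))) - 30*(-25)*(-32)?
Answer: -118811917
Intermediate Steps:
h(R) = R + 2*R² (h(R) = (R² + R²) + R = 2*R² + R = R + 2*R²)
((-16429 - 9825) + (7335 - 14834)*(h(-89) + G(84))) - 30*(-25)*(-32) = ((-16429 - 9825) + (7335 - 14834)*(-89*(1 + 2*(-89)) + 84)) - 30*(-25)*(-32) = (-26254 - 7499*(-89*(1 - 178) + 84)) + 750*(-32) = (-26254 - 7499*(-89*(-177) + 84)) - 24000 = (-26254 - 7499*(15753 + 84)) - 24000 = (-26254 - 7499*15837) - 24000 = (-26254 - 118761663) - 24000 = -118787917 - 24000 = -118811917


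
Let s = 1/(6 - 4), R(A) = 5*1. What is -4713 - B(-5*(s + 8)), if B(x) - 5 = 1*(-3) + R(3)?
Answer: -4720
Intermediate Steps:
R(A) = 5
s = ½ (s = 1/2 = ½ ≈ 0.50000)
B(x) = 7 (B(x) = 5 + (1*(-3) + 5) = 5 + (-3 + 5) = 5 + 2 = 7)
-4713 - B(-5*(s + 8)) = -4713 - 1*7 = -4713 - 7 = -4720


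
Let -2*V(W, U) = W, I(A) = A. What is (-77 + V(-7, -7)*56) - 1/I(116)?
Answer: 13803/116 ≈ 118.99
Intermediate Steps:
V(W, U) = -W/2
(-77 + V(-7, -7)*56) - 1/I(116) = (-77 - ½*(-7)*56) - 1/116 = (-77 + (7/2)*56) - 1*1/116 = (-77 + 196) - 1/116 = 119 - 1/116 = 13803/116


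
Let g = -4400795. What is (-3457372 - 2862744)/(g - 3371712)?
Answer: 6320116/7772507 ≈ 0.81314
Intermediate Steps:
(-3457372 - 2862744)/(g - 3371712) = (-3457372 - 2862744)/(-4400795 - 3371712) = -6320116/(-7772507) = -6320116*(-1/7772507) = 6320116/7772507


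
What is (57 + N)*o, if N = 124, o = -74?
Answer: -13394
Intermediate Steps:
(57 + N)*o = (57 + 124)*(-74) = 181*(-74) = -13394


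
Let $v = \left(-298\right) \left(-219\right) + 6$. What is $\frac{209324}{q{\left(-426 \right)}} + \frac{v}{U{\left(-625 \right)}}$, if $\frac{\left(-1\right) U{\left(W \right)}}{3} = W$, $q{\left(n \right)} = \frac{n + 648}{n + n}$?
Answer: $- \frac{18576700028}{23125} \approx -8.0332 \cdot 10^{5}$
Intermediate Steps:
$q{\left(n \right)} = \frac{648 + n}{2 n}$
$U{\left(W \right)} = - 3 W$
$v = 65268$ ($v = 65262 + 6 = 65268$)
$\frac{209324}{q{\left(-426 \right)}} + \frac{v}{U{\left(-625 \right)}} = \frac{209324}{\frac{1}{2} \frac{1}{-426} \left(648 - 426\right)} + \frac{65268}{\left(-3\right) \left(-625\right)} = \frac{209324}{\frac{1}{2} \left(- \frac{1}{426}\right) 222} + \frac{65268}{1875} = \frac{209324}{- \frac{37}{142}} + 65268 \cdot \frac{1}{1875} = 209324 \left(- \frac{142}{37}\right) + \frac{21756}{625} = - \frac{29724008}{37} + \frac{21756}{625} = - \frac{18576700028}{23125}$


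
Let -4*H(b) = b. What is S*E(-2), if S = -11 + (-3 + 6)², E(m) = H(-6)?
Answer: -3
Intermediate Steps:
H(b) = -b/4
E(m) = 3/2 (E(m) = -¼*(-6) = 3/2)
S = -2 (S = -11 + 3² = -11 + 9 = -2)
S*E(-2) = -2*3/2 = -3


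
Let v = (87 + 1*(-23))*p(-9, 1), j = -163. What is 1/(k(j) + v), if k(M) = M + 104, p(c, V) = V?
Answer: ⅕ ≈ 0.20000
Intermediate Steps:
k(M) = 104 + M
v = 64 (v = (87 + 1*(-23))*1 = (87 - 23)*1 = 64*1 = 64)
1/(k(j) + v) = 1/((104 - 163) + 64) = 1/(-59 + 64) = 1/5 = ⅕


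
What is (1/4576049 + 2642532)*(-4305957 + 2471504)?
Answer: -22182858587300525257/4576049 ≈ -4.8476e+12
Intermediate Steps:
(1/4576049 + 2642532)*(-4305957 + 2471504) = (1/4576049 + 2642532)*(-1834453) = (12092355916069/4576049)*(-1834453) = -22182858587300525257/4576049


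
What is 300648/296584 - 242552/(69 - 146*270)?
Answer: 10470980227/1458859623 ≈ 7.1775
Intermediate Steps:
300648/296584 - 242552/(69 - 146*270) = 300648*(1/296584) - 242552/(69 - 39420) = 37581/37073 - 242552/(-39351) = 37581/37073 - 242552*(-1/39351) = 37581/37073 + 242552/39351 = 10470980227/1458859623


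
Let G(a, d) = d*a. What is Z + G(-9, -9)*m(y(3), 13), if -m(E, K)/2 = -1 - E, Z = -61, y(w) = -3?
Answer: -385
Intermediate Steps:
G(a, d) = a*d
m(E, K) = 2 + 2*E (m(E, K) = -2*(-1 - E) = 2 + 2*E)
Z + G(-9, -9)*m(y(3), 13) = -61 + (-9*(-9))*(2 + 2*(-3)) = -61 + 81*(2 - 6) = -61 + 81*(-4) = -61 - 324 = -385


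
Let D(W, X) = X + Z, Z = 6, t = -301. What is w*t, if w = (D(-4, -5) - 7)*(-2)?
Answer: -3612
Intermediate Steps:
D(W, X) = 6 + X (D(W, X) = X + 6 = 6 + X)
w = 12 (w = ((6 - 5) - 7)*(-2) = (1 - 7)*(-2) = -6*(-2) = 12)
w*t = 12*(-301) = -3612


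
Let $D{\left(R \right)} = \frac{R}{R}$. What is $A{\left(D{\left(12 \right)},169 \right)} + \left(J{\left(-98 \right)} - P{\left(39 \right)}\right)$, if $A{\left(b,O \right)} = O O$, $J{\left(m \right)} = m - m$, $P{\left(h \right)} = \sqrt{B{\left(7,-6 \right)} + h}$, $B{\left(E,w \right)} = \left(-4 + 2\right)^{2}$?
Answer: $28561 - \sqrt{43} \approx 28554.0$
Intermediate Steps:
$B{\left(E,w \right)} = 4$ ($B{\left(E,w \right)} = \left(-2\right)^{2} = 4$)
$D{\left(R \right)} = 1$
$P{\left(h \right)} = \sqrt{4 + h}$
$J{\left(m \right)} = 0$
$A{\left(b,O \right)} = O^{2}$
$A{\left(D{\left(12 \right)},169 \right)} + \left(J{\left(-98 \right)} - P{\left(39 \right)}\right) = 169^{2} + \left(0 - \sqrt{4 + 39}\right) = 28561 + \left(0 - \sqrt{43}\right) = 28561 - \sqrt{43}$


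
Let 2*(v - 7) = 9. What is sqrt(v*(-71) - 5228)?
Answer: I*sqrt(24178)/2 ≈ 77.746*I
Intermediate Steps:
v = 23/2 (v = 7 + (1/2)*9 = 7 + 9/2 = 23/2 ≈ 11.500)
sqrt(v*(-71) - 5228) = sqrt((23/2)*(-71) - 5228) = sqrt(-1633/2 - 5228) = sqrt(-12089/2) = I*sqrt(24178)/2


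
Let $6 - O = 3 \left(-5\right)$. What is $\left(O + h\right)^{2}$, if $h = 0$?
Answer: $441$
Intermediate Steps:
$O = 21$ ($O = 6 - 3 \left(-5\right) = 6 - -15 = 6 + 15 = 21$)
$\left(O + h\right)^{2} = \left(21 + 0\right)^{2} = 21^{2} = 441$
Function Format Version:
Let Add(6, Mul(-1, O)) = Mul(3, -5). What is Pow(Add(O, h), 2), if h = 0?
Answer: 441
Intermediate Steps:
O = 21 (O = Add(6, Mul(-1, Mul(3, -5))) = Add(6, Mul(-1, -15)) = Add(6, 15) = 21)
Pow(Add(O, h), 2) = Pow(Add(21, 0), 2) = Pow(21, 2) = 441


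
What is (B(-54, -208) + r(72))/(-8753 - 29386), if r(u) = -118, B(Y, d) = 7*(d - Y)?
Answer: 1196/38139 ≈ 0.031359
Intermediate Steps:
B(Y, d) = -7*Y + 7*d
(B(-54, -208) + r(72))/(-8753 - 29386) = ((-7*(-54) + 7*(-208)) - 118)/(-8753 - 29386) = ((378 - 1456) - 118)/(-38139) = (-1078 - 118)*(-1/38139) = -1196*(-1/38139) = 1196/38139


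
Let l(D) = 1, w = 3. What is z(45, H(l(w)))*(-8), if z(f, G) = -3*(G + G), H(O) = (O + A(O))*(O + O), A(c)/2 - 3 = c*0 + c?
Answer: 864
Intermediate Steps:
A(c) = 6 + 2*c (A(c) = 6 + 2*(c*0 + c) = 6 + 2*(0 + c) = 6 + 2*c)
H(O) = 2*O*(6 + 3*O) (H(O) = (O + (6 + 2*O))*(O + O) = (6 + 3*O)*(2*O) = 2*O*(6 + 3*O))
z(f, G) = -6*G
z(45, H(l(w)))*(-8) = -36*(2 + 1)*(-8) = -36*3*(-8) = -6*18*(-8) = -108*(-8) = 864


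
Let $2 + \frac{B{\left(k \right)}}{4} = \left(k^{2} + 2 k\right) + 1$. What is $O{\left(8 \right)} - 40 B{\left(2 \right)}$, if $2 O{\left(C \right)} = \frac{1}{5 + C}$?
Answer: $- \frac{29119}{26} \approx -1120.0$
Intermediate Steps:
$B{\left(k \right)} = -4 + 4 k^{2} + 8 k$ ($B{\left(k \right)} = -8 + 4 \left(\left(k^{2} + 2 k\right) + 1\right) = -8 + 4 \left(1 + k^{2} + 2 k\right) = -8 + \left(4 + 4 k^{2} + 8 k\right) = -4 + 4 k^{2} + 8 k$)
$O{\left(C \right)} = \frac{1}{2 \left(5 + C\right)}$
$O{\left(8 \right)} - 40 B{\left(2 \right)} = \frac{1}{2 \left(5 + 8\right)} - 40 \left(-4 + 4 \cdot 2^{2} + 8 \cdot 2\right) = \frac{1}{2 \cdot 13} - 40 \left(-4 + 4 \cdot 4 + 16\right) = \frac{1}{2} \cdot \frac{1}{13} - 40 \left(-4 + 16 + 16\right) = \frac{1}{26} - 1120 = - \frac{29119}{26}$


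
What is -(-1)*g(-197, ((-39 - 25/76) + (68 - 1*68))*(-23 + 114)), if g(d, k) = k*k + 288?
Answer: 73985119489/5776 ≈ 1.2809e+7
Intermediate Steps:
g(d, k) = 288 + k**2 (g(d, k) = k**2 + 288 = 288 + k**2)
-(-1)*g(-197, ((-39 - 25/76) + (68 - 1*68))*(-23 + 114)) = -(-1)*(288 + (((-39 - 25/76) + (68 - 1*68))*(-23 + 114))**2) = -(-1)*(288 + (((-39 - 25/76) + (68 - 68))*91)**2) = -(-1)*(288 + (((-39 - 1*25/76) + 0)*91)**2) = -(-1)*(288 + (((-39 - 25/76) + 0)*91)**2) = -(-1)*(288 + ((-2989/76 + 0)*91)**2) = -(-1)*(288 + (-2989/76*91)**2) = -(-1)*(288 + (-271999/76)**2) = -(-1)*(288 + 73983456001/5776) = -(-1)*73985119489/5776 = -1*(-73985119489/5776) = 73985119489/5776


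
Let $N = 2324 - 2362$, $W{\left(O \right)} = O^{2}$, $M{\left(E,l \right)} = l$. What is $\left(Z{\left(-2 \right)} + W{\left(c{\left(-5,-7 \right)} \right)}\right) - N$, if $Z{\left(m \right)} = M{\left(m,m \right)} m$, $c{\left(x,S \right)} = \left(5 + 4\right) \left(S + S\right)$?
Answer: $15918$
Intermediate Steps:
$c{\left(x,S \right)} = 18 S$ ($c{\left(x,S \right)} = 9 \cdot 2 S = 18 S$)
$Z{\left(m \right)} = m^{2}$ ($Z{\left(m \right)} = m m = m^{2}$)
$N = -38$
$\left(Z{\left(-2 \right)} + W{\left(c{\left(-5,-7 \right)} \right)}\right) - N = \left(\left(-2\right)^{2} + \left(18 \left(-7\right)\right)^{2}\right) - -38 = \left(4 + \left(-126\right)^{2}\right) + 38 = \left(4 + 15876\right) + 38 = 15880 + 38 = 15918$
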